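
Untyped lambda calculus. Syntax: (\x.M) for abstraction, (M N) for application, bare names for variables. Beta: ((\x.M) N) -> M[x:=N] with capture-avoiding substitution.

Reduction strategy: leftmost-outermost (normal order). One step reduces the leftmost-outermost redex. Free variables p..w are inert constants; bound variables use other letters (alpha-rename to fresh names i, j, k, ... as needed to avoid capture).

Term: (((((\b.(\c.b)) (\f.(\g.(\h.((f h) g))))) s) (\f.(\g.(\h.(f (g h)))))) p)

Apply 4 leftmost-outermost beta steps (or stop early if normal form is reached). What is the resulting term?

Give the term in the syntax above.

Answer: (\h.(((\f.(\g.(\h.(f (g h))))) h) p))

Derivation:
Step 0: (((((\b.(\c.b)) (\f.(\g.(\h.((f h) g))))) s) (\f.(\g.(\h.(f (g h)))))) p)
Step 1: ((((\c.(\f.(\g.(\h.((f h) g))))) s) (\f.(\g.(\h.(f (g h)))))) p)
Step 2: (((\f.(\g.(\h.((f h) g)))) (\f.(\g.(\h.(f (g h)))))) p)
Step 3: ((\g.(\h.(((\f.(\g.(\h.(f (g h))))) h) g))) p)
Step 4: (\h.(((\f.(\g.(\h.(f (g h))))) h) p))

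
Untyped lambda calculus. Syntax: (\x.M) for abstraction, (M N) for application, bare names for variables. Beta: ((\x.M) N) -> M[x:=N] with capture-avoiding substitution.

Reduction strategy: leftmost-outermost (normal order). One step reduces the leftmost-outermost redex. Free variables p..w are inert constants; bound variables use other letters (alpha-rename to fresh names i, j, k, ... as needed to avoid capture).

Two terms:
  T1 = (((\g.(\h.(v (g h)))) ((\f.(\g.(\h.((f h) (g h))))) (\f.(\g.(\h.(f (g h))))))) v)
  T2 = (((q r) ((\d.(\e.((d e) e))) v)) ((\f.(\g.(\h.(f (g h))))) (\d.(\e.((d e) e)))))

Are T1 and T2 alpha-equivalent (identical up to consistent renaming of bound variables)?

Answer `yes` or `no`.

Answer: no

Derivation:
Term 1: (((\g.(\h.(v (g h)))) ((\f.(\g.(\h.((f h) (g h))))) (\f.(\g.(\h.(f (g h))))))) v)
Term 2: (((q r) ((\d.(\e.((d e) e))) v)) ((\f.(\g.(\h.(f (g h))))) (\d.(\e.((d e) e)))))
Alpha-equivalence: compare structure up to binder renaming.
Result: False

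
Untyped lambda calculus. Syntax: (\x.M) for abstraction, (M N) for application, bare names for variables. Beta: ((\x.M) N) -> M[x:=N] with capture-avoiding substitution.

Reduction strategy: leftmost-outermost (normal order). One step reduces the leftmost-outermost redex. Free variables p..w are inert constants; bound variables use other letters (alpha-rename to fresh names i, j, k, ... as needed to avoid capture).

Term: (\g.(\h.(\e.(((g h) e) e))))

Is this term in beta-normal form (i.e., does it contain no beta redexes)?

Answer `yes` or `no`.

Answer: yes

Derivation:
Term: (\g.(\h.(\e.(((g h) e) e))))
No beta redexes found.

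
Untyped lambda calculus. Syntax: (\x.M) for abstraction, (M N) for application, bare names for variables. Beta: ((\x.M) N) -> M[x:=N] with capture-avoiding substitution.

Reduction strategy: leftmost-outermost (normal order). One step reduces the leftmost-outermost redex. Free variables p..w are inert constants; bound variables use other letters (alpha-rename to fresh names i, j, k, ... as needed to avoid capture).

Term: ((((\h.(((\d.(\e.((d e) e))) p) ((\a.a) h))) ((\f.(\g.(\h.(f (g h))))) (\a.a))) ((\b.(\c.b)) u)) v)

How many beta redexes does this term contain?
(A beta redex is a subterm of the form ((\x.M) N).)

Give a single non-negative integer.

Answer: 5

Derivation:
Term: ((((\h.(((\d.(\e.((d e) e))) p) ((\a.a) h))) ((\f.(\g.(\h.(f (g h))))) (\a.a))) ((\b.(\c.b)) u)) v)
  Redex: ((\h.(((\d.(\e.((d e) e))) p) ((\a.a) h))) ((\f.(\g.(\h.(f (g h))))) (\a.a)))
  Redex: ((\d.(\e.((d e) e))) p)
  Redex: ((\a.a) h)
  Redex: ((\f.(\g.(\h.(f (g h))))) (\a.a))
  Redex: ((\b.(\c.b)) u)
Total redexes: 5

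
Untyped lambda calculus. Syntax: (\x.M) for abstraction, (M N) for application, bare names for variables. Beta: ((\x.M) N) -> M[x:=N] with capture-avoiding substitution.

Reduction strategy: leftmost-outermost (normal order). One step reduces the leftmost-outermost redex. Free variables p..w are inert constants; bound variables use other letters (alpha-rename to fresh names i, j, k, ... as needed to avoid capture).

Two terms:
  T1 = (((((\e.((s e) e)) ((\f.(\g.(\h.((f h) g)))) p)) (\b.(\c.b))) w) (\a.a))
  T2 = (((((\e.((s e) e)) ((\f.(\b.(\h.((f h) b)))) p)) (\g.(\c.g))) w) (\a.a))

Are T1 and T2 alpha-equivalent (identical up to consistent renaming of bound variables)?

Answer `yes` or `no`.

Term 1: (((((\e.((s e) e)) ((\f.(\g.(\h.((f h) g)))) p)) (\b.(\c.b))) w) (\a.a))
Term 2: (((((\e.((s e) e)) ((\f.(\b.(\h.((f h) b)))) p)) (\g.(\c.g))) w) (\a.a))
Alpha-equivalence: compare structure up to binder renaming.
Result: True

Answer: yes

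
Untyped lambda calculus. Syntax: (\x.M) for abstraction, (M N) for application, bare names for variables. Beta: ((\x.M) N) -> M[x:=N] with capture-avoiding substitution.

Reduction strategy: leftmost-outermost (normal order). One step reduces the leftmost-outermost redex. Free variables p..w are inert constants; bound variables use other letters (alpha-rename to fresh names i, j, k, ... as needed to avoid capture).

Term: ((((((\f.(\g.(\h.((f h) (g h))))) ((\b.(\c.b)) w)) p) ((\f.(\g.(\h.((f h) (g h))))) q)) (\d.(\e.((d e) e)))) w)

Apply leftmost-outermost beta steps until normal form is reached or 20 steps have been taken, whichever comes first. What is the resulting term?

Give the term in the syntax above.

Answer: (((w (p (\g.(\h.((q h) (g h)))))) (\d.(\e.((d e) e)))) w)

Derivation:
Step 0: ((((((\f.(\g.(\h.((f h) (g h))))) ((\b.(\c.b)) w)) p) ((\f.(\g.(\h.((f h) (g h))))) q)) (\d.(\e.((d e) e)))) w)
Step 1: (((((\g.(\h.((((\b.(\c.b)) w) h) (g h)))) p) ((\f.(\g.(\h.((f h) (g h))))) q)) (\d.(\e.((d e) e)))) w)
Step 2: ((((\h.((((\b.(\c.b)) w) h) (p h))) ((\f.(\g.(\h.((f h) (g h))))) q)) (\d.(\e.((d e) e)))) w)
Step 3: ((((((\b.(\c.b)) w) ((\f.(\g.(\h.((f h) (g h))))) q)) (p ((\f.(\g.(\h.((f h) (g h))))) q))) (\d.(\e.((d e) e)))) w)
Step 4: (((((\c.w) ((\f.(\g.(\h.((f h) (g h))))) q)) (p ((\f.(\g.(\h.((f h) (g h))))) q))) (\d.(\e.((d e) e)))) w)
Step 5: (((w (p ((\f.(\g.(\h.((f h) (g h))))) q))) (\d.(\e.((d e) e)))) w)
Step 6: (((w (p (\g.(\h.((q h) (g h)))))) (\d.(\e.((d e) e)))) w)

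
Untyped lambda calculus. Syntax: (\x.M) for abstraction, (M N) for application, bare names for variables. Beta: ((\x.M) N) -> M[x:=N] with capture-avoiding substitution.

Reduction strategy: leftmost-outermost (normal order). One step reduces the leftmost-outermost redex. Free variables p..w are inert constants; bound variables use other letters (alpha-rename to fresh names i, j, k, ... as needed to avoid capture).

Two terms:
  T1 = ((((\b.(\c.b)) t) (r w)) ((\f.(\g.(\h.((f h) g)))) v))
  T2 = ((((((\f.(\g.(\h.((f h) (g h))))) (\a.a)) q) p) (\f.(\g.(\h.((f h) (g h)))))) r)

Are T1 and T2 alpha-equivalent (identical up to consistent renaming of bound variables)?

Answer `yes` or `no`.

Term 1: ((((\b.(\c.b)) t) (r w)) ((\f.(\g.(\h.((f h) g)))) v))
Term 2: ((((((\f.(\g.(\h.((f h) (g h))))) (\a.a)) q) p) (\f.(\g.(\h.((f h) (g h)))))) r)
Alpha-equivalence: compare structure up to binder renaming.
Result: False

Answer: no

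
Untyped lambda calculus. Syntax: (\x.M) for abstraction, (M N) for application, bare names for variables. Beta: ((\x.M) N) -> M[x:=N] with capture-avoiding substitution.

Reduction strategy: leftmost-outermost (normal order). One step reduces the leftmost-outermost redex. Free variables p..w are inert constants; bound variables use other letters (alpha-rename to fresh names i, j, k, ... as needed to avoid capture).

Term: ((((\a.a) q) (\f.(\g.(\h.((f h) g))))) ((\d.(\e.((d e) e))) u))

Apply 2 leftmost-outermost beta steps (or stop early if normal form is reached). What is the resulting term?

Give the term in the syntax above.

Step 0: ((((\a.a) q) (\f.(\g.(\h.((f h) g))))) ((\d.(\e.((d e) e))) u))
Step 1: ((q (\f.(\g.(\h.((f h) g))))) ((\d.(\e.((d e) e))) u))
Step 2: ((q (\f.(\g.(\h.((f h) g))))) (\e.((u e) e)))

Answer: ((q (\f.(\g.(\h.((f h) g))))) (\e.((u e) e)))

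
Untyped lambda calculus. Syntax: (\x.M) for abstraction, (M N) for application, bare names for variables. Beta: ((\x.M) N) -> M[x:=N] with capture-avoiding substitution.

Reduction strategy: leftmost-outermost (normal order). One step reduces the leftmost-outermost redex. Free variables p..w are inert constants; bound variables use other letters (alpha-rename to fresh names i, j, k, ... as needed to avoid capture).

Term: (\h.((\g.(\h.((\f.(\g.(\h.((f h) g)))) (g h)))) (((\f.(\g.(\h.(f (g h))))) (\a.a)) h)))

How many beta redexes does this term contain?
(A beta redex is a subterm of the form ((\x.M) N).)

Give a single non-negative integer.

Answer: 3

Derivation:
Term: (\h.((\g.(\h.((\f.(\g.(\h.((f h) g)))) (g h)))) (((\f.(\g.(\h.(f (g h))))) (\a.a)) h)))
  Redex: ((\g.(\h.((\f.(\g.(\h.((f h) g)))) (g h)))) (((\f.(\g.(\h.(f (g h))))) (\a.a)) h))
  Redex: ((\f.(\g.(\h.((f h) g)))) (g h))
  Redex: ((\f.(\g.(\h.(f (g h))))) (\a.a))
Total redexes: 3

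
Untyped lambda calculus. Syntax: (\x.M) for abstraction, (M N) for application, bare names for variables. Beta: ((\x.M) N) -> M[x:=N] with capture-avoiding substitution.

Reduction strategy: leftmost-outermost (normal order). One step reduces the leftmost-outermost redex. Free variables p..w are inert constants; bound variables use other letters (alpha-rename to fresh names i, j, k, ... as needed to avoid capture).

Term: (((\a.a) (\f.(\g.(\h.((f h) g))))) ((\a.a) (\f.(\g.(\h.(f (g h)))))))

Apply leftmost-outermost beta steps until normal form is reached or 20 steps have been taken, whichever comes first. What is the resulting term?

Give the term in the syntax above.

Step 0: (((\a.a) (\f.(\g.(\h.((f h) g))))) ((\a.a) (\f.(\g.(\h.(f (g h)))))))
Step 1: ((\f.(\g.(\h.((f h) g)))) ((\a.a) (\f.(\g.(\h.(f (g h)))))))
Step 2: (\g.(\h.((((\a.a) (\f.(\g.(\h.(f (g h)))))) h) g)))
Step 3: (\g.(\h.(((\f.(\g.(\h.(f (g h))))) h) g)))
Step 4: (\g.(\h.((\g.(\i.(h (g i)))) g)))
Step 5: (\g.(\h.(\i.(h (g i)))))

Answer: (\g.(\h.(\i.(h (g i)))))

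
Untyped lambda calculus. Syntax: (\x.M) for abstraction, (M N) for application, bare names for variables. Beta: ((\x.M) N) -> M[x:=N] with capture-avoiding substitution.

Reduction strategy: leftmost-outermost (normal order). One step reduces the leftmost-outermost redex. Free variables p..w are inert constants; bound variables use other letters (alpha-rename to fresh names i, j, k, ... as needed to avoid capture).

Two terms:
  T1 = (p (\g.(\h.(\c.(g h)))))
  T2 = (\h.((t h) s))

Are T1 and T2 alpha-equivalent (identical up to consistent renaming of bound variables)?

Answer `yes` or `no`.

Answer: no

Derivation:
Term 1: (p (\g.(\h.(\c.(g h)))))
Term 2: (\h.((t h) s))
Alpha-equivalence: compare structure up to binder renaming.
Result: False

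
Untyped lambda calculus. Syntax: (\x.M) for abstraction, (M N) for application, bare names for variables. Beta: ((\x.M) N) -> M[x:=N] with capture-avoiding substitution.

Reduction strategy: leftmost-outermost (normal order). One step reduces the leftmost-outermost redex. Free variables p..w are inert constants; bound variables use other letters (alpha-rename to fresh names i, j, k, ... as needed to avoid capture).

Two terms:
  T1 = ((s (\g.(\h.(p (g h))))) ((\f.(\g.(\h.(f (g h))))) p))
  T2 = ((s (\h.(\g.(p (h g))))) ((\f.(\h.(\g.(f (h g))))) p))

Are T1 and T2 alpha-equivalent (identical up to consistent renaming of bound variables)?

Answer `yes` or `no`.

Term 1: ((s (\g.(\h.(p (g h))))) ((\f.(\g.(\h.(f (g h))))) p))
Term 2: ((s (\h.(\g.(p (h g))))) ((\f.(\h.(\g.(f (h g))))) p))
Alpha-equivalence: compare structure up to binder renaming.
Result: True

Answer: yes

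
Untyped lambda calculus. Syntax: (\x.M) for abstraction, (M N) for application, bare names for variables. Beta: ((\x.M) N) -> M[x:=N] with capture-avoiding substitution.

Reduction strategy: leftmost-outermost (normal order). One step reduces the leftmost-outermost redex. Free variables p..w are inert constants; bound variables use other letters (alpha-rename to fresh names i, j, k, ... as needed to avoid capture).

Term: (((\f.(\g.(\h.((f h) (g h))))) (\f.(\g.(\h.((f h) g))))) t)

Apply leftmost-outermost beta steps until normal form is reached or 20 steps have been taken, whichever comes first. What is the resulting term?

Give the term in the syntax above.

Answer: (\h.(\i.((h i) (t h))))

Derivation:
Step 0: (((\f.(\g.(\h.((f h) (g h))))) (\f.(\g.(\h.((f h) g))))) t)
Step 1: ((\g.(\h.(((\f.(\g.(\h.((f h) g)))) h) (g h)))) t)
Step 2: (\h.(((\f.(\g.(\h.((f h) g)))) h) (t h)))
Step 3: (\h.((\g.(\i.((h i) g))) (t h)))
Step 4: (\h.(\i.((h i) (t h))))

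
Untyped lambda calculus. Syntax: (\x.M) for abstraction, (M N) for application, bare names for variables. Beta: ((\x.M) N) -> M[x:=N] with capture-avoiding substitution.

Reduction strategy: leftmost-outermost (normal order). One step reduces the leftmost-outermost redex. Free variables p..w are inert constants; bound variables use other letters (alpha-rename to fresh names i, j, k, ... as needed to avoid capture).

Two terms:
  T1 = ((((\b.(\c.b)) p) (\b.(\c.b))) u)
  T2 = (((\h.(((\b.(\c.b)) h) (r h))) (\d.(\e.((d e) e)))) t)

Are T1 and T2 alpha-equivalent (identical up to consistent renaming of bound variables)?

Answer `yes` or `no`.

Term 1: ((((\b.(\c.b)) p) (\b.(\c.b))) u)
Term 2: (((\h.(((\b.(\c.b)) h) (r h))) (\d.(\e.((d e) e)))) t)
Alpha-equivalence: compare structure up to binder renaming.
Result: False

Answer: no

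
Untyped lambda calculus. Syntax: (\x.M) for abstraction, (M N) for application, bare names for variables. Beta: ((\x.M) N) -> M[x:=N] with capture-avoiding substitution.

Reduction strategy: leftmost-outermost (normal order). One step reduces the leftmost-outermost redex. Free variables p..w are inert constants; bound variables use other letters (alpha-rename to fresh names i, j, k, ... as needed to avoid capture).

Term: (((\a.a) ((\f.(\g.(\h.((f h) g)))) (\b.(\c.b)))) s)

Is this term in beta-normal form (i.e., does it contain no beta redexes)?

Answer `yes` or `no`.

Term: (((\a.a) ((\f.(\g.(\h.((f h) g)))) (\b.(\c.b)))) s)
Found 2 beta redex(es).

Answer: no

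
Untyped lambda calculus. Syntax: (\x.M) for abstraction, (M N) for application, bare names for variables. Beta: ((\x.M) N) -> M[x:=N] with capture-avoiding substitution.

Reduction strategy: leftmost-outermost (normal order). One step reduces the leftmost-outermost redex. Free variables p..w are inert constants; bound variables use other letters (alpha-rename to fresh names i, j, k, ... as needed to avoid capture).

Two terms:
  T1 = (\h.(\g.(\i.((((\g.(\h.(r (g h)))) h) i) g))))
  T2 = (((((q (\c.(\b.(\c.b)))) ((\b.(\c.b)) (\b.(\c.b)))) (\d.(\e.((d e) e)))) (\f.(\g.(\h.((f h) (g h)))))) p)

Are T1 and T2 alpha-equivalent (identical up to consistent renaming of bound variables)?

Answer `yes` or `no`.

Term 1: (\h.(\g.(\i.((((\g.(\h.(r (g h)))) h) i) g))))
Term 2: (((((q (\c.(\b.(\c.b)))) ((\b.(\c.b)) (\b.(\c.b)))) (\d.(\e.((d e) e)))) (\f.(\g.(\h.((f h) (g h)))))) p)
Alpha-equivalence: compare structure up to binder renaming.
Result: False

Answer: no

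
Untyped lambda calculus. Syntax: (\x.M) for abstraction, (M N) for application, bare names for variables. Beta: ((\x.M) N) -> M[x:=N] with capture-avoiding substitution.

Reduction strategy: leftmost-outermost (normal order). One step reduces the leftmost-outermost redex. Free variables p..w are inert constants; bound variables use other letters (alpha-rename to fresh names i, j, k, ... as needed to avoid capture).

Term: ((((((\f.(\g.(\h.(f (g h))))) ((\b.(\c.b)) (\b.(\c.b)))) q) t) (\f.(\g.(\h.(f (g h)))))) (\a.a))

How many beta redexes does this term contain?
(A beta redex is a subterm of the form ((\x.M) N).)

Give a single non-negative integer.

Term: ((((((\f.(\g.(\h.(f (g h))))) ((\b.(\c.b)) (\b.(\c.b)))) q) t) (\f.(\g.(\h.(f (g h)))))) (\a.a))
  Redex: ((\f.(\g.(\h.(f (g h))))) ((\b.(\c.b)) (\b.(\c.b))))
  Redex: ((\b.(\c.b)) (\b.(\c.b)))
Total redexes: 2

Answer: 2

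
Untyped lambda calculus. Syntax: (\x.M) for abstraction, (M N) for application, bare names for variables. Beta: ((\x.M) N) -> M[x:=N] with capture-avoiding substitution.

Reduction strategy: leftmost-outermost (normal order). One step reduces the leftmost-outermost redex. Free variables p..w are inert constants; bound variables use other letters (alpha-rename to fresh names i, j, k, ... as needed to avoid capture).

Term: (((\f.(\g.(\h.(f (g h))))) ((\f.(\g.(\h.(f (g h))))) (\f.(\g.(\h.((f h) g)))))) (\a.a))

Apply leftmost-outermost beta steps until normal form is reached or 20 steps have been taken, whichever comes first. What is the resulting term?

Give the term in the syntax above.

Step 0: (((\f.(\g.(\h.(f (g h))))) ((\f.(\g.(\h.(f (g h))))) (\f.(\g.(\h.((f h) g)))))) (\a.a))
Step 1: ((\g.(\h.(((\f.(\g.(\h.(f (g h))))) (\f.(\g.(\h.((f h) g))))) (g h)))) (\a.a))
Step 2: (\h.(((\f.(\g.(\h.(f (g h))))) (\f.(\g.(\h.((f h) g))))) ((\a.a) h)))
Step 3: (\h.((\g.(\h.((\f.(\g.(\h.((f h) g)))) (g h)))) ((\a.a) h)))
Step 4: (\h.(\i.((\f.(\g.(\h.((f h) g)))) (((\a.a) h) i))))
Step 5: (\h.(\i.(\g.(\j.(((((\a.a) h) i) j) g)))))
Step 6: (\h.(\i.(\g.(\j.(((h i) j) g)))))

Answer: (\h.(\i.(\g.(\j.(((h i) j) g)))))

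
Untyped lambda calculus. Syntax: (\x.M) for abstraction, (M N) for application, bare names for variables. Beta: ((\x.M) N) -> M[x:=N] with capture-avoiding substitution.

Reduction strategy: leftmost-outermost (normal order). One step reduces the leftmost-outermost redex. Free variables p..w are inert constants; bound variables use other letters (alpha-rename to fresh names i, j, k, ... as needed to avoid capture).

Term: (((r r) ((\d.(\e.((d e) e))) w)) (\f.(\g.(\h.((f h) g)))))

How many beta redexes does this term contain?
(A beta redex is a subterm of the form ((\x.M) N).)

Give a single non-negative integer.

Term: (((r r) ((\d.(\e.((d e) e))) w)) (\f.(\g.(\h.((f h) g)))))
  Redex: ((\d.(\e.((d e) e))) w)
Total redexes: 1

Answer: 1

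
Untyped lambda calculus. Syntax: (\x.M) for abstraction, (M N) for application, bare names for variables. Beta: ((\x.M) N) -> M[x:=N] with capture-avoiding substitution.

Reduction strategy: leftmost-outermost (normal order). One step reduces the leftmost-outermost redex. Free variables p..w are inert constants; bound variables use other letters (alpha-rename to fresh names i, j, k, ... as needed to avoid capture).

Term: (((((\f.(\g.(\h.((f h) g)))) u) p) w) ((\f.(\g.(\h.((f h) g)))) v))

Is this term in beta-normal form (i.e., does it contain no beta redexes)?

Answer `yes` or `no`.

Term: (((((\f.(\g.(\h.((f h) g)))) u) p) w) ((\f.(\g.(\h.((f h) g)))) v))
Found 2 beta redex(es).

Answer: no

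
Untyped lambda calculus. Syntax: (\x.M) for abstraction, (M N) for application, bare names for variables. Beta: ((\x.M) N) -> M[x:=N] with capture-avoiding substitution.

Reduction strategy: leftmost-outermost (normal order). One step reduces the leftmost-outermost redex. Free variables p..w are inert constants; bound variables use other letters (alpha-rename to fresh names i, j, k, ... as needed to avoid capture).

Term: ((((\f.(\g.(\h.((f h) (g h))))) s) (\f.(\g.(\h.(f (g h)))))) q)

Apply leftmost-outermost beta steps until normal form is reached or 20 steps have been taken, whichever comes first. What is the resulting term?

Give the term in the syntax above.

Answer: ((s q) (\g.(\h.(q (g h)))))

Derivation:
Step 0: ((((\f.(\g.(\h.((f h) (g h))))) s) (\f.(\g.(\h.(f (g h)))))) q)
Step 1: (((\g.(\h.((s h) (g h)))) (\f.(\g.(\h.(f (g h)))))) q)
Step 2: ((\h.((s h) ((\f.(\g.(\h.(f (g h))))) h))) q)
Step 3: ((s q) ((\f.(\g.(\h.(f (g h))))) q))
Step 4: ((s q) (\g.(\h.(q (g h)))))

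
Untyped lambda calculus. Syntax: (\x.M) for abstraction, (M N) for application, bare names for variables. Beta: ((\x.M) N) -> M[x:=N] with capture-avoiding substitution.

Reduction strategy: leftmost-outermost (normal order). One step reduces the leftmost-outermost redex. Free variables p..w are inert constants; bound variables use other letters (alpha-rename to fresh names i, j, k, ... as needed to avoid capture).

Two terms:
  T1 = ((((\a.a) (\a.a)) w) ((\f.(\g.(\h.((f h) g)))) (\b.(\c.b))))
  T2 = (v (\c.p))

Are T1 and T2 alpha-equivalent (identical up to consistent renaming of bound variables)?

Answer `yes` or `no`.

Term 1: ((((\a.a) (\a.a)) w) ((\f.(\g.(\h.((f h) g)))) (\b.(\c.b))))
Term 2: (v (\c.p))
Alpha-equivalence: compare structure up to binder renaming.
Result: False

Answer: no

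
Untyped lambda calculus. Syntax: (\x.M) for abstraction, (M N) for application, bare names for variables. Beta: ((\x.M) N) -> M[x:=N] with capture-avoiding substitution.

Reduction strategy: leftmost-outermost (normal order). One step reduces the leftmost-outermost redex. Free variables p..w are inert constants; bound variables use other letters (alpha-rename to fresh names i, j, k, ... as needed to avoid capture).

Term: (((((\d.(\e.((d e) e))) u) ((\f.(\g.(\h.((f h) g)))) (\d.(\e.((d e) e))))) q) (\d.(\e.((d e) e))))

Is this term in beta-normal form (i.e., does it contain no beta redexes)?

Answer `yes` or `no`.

Term: (((((\d.(\e.((d e) e))) u) ((\f.(\g.(\h.((f h) g)))) (\d.(\e.((d e) e))))) q) (\d.(\e.((d e) e))))
Found 2 beta redex(es).

Answer: no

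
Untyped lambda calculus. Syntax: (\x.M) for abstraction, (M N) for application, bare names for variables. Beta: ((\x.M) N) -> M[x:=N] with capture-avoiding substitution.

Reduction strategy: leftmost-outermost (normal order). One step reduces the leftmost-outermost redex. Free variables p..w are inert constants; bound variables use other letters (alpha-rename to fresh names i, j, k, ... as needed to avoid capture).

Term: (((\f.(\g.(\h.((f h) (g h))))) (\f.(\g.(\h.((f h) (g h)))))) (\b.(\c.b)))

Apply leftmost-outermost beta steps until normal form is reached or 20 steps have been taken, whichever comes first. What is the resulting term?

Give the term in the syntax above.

Step 0: (((\f.(\g.(\h.((f h) (g h))))) (\f.(\g.(\h.((f h) (g h)))))) (\b.(\c.b)))
Step 1: ((\g.(\h.(((\f.(\g.(\h.((f h) (g h))))) h) (g h)))) (\b.(\c.b)))
Step 2: (\h.(((\f.(\g.(\h.((f h) (g h))))) h) ((\b.(\c.b)) h)))
Step 3: (\h.((\g.(\i.((h i) (g i)))) ((\b.(\c.b)) h)))
Step 4: (\h.(\i.((h i) (((\b.(\c.b)) h) i))))
Step 5: (\h.(\i.((h i) ((\c.h) i))))
Step 6: (\h.(\i.((h i) h)))

Answer: (\h.(\i.((h i) h)))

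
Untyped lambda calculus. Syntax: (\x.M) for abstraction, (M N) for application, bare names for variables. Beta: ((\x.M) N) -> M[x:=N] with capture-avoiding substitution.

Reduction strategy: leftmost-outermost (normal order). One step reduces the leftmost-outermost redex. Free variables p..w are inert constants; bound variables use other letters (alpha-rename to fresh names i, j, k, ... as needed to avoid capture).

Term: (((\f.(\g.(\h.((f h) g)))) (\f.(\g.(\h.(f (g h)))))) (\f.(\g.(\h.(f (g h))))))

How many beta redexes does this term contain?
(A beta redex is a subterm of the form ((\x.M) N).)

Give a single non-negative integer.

Term: (((\f.(\g.(\h.((f h) g)))) (\f.(\g.(\h.(f (g h)))))) (\f.(\g.(\h.(f (g h))))))
  Redex: ((\f.(\g.(\h.((f h) g)))) (\f.(\g.(\h.(f (g h))))))
Total redexes: 1

Answer: 1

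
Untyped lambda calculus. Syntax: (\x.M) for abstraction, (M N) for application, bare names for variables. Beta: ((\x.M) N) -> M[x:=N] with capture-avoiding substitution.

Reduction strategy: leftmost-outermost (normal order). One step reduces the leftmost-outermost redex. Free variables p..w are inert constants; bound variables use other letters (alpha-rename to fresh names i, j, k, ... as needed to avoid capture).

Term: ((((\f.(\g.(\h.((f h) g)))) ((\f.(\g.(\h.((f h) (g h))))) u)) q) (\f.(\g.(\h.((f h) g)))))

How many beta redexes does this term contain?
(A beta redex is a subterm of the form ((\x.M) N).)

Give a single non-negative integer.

Term: ((((\f.(\g.(\h.((f h) g)))) ((\f.(\g.(\h.((f h) (g h))))) u)) q) (\f.(\g.(\h.((f h) g)))))
  Redex: ((\f.(\g.(\h.((f h) g)))) ((\f.(\g.(\h.((f h) (g h))))) u))
  Redex: ((\f.(\g.(\h.((f h) (g h))))) u)
Total redexes: 2

Answer: 2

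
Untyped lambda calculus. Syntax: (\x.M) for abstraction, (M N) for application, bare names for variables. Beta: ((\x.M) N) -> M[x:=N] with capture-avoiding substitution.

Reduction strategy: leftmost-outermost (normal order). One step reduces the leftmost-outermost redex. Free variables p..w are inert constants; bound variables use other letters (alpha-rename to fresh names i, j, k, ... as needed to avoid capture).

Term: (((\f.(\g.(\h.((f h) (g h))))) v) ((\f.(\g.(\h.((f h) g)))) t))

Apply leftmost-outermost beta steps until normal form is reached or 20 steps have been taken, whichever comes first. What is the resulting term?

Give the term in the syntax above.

Step 0: (((\f.(\g.(\h.((f h) (g h))))) v) ((\f.(\g.(\h.((f h) g)))) t))
Step 1: ((\g.(\h.((v h) (g h)))) ((\f.(\g.(\h.((f h) g)))) t))
Step 2: (\h.((v h) (((\f.(\g.(\h.((f h) g)))) t) h)))
Step 3: (\h.((v h) ((\g.(\h.((t h) g))) h)))
Step 4: (\h.((v h) (\i.((t i) h))))

Answer: (\h.((v h) (\i.((t i) h))))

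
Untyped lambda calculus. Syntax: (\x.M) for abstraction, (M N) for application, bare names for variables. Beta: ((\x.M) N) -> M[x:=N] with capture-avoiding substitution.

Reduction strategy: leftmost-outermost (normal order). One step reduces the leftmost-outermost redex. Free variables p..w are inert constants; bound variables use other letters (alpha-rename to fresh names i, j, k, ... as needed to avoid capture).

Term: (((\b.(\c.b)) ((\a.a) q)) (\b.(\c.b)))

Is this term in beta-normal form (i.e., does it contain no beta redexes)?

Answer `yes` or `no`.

Answer: no

Derivation:
Term: (((\b.(\c.b)) ((\a.a) q)) (\b.(\c.b)))
Found 2 beta redex(es).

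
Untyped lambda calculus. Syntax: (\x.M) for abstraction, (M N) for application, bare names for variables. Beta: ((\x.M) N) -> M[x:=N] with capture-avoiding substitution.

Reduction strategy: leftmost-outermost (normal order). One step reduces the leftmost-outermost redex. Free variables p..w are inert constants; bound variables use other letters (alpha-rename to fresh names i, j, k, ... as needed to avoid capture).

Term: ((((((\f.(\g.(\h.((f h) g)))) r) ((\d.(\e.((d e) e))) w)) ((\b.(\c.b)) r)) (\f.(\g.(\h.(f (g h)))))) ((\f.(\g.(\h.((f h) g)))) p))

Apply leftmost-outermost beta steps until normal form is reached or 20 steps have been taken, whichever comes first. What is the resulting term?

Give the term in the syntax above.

Answer: ((((r (\c.r)) (\e.((w e) e))) (\f.(\g.(\h.(f (g h)))))) (\g.(\h.((p h) g))))

Derivation:
Step 0: ((((((\f.(\g.(\h.((f h) g)))) r) ((\d.(\e.((d e) e))) w)) ((\b.(\c.b)) r)) (\f.(\g.(\h.(f (g h)))))) ((\f.(\g.(\h.((f h) g)))) p))
Step 1: (((((\g.(\h.((r h) g))) ((\d.(\e.((d e) e))) w)) ((\b.(\c.b)) r)) (\f.(\g.(\h.(f (g h)))))) ((\f.(\g.(\h.((f h) g)))) p))
Step 2: ((((\h.((r h) ((\d.(\e.((d e) e))) w))) ((\b.(\c.b)) r)) (\f.(\g.(\h.(f (g h)))))) ((\f.(\g.(\h.((f h) g)))) p))
Step 3: ((((r ((\b.(\c.b)) r)) ((\d.(\e.((d e) e))) w)) (\f.(\g.(\h.(f (g h)))))) ((\f.(\g.(\h.((f h) g)))) p))
Step 4: ((((r (\c.r)) ((\d.(\e.((d e) e))) w)) (\f.(\g.(\h.(f (g h)))))) ((\f.(\g.(\h.((f h) g)))) p))
Step 5: ((((r (\c.r)) (\e.((w e) e))) (\f.(\g.(\h.(f (g h)))))) ((\f.(\g.(\h.((f h) g)))) p))
Step 6: ((((r (\c.r)) (\e.((w e) e))) (\f.(\g.(\h.(f (g h)))))) (\g.(\h.((p h) g))))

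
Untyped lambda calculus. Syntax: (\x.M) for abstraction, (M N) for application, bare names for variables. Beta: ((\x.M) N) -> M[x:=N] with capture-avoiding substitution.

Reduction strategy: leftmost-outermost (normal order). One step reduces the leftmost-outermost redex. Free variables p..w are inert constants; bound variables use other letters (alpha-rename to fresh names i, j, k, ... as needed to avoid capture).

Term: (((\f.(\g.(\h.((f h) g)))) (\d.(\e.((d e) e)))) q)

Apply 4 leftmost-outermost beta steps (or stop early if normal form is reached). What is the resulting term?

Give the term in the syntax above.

Step 0: (((\f.(\g.(\h.((f h) g)))) (\d.(\e.((d e) e)))) q)
Step 1: ((\g.(\h.(((\d.(\e.((d e) e))) h) g))) q)
Step 2: (\h.(((\d.(\e.((d e) e))) h) q))
Step 3: (\h.((\e.((h e) e)) q))
Step 4: (\h.((h q) q))

Answer: (\h.((h q) q))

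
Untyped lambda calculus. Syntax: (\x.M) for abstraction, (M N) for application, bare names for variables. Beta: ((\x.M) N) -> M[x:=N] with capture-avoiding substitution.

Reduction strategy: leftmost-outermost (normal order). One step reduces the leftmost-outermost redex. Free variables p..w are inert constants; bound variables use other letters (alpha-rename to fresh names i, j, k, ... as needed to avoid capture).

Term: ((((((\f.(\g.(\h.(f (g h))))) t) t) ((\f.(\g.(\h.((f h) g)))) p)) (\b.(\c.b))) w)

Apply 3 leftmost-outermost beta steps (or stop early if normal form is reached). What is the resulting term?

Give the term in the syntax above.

Step 0: ((((((\f.(\g.(\h.(f (g h))))) t) t) ((\f.(\g.(\h.((f h) g)))) p)) (\b.(\c.b))) w)
Step 1: (((((\g.(\h.(t (g h)))) t) ((\f.(\g.(\h.((f h) g)))) p)) (\b.(\c.b))) w)
Step 2: ((((\h.(t (t h))) ((\f.(\g.(\h.((f h) g)))) p)) (\b.(\c.b))) w)
Step 3: (((t (t ((\f.(\g.(\h.((f h) g)))) p))) (\b.(\c.b))) w)

Answer: (((t (t ((\f.(\g.(\h.((f h) g)))) p))) (\b.(\c.b))) w)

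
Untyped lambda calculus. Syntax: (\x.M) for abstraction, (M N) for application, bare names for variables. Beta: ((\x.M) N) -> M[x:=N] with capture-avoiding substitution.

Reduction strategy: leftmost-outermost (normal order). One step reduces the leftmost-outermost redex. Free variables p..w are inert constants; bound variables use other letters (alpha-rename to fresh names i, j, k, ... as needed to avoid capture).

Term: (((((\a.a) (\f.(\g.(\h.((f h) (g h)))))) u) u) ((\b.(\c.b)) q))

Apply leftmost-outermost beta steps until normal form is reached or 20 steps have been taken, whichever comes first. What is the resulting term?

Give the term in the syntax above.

Answer: ((u (\c.q)) (u (\c.q)))

Derivation:
Step 0: (((((\a.a) (\f.(\g.(\h.((f h) (g h)))))) u) u) ((\b.(\c.b)) q))
Step 1: ((((\f.(\g.(\h.((f h) (g h))))) u) u) ((\b.(\c.b)) q))
Step 2: (((\g.(\h.((u h) (g h)))) u) ((\b.(\c.b)) q))
Step 3: ((\h.((u h) (u h))) ((\b.(\c.b)) q))
Step 4: ((u ((\b.(\c.b)) q)) (u ((\b.(\c.b)) q)))
Step 5: ((u (\c.q)) (u ((\b.(\c.b)) q)))
Step 6: ((u (\c.q)) (u (\c.q)))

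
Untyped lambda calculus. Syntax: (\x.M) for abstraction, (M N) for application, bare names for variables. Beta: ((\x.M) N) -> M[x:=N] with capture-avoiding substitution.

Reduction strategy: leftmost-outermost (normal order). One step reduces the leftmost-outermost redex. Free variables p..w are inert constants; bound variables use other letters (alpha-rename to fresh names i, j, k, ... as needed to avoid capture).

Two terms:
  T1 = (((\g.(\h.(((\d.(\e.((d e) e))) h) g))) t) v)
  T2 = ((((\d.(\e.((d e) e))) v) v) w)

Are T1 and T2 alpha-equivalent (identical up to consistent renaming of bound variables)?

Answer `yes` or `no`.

Answer: no

Derivation:
Term 1: (((\g.(\h.(((\d.(\e.((d e) e))) h) g))) t) v)
Term 2: ((((\d.(\e.((d e) e))) v) v) w)
Alpha-equivalence: compare structure up to binder renaming.
Result: False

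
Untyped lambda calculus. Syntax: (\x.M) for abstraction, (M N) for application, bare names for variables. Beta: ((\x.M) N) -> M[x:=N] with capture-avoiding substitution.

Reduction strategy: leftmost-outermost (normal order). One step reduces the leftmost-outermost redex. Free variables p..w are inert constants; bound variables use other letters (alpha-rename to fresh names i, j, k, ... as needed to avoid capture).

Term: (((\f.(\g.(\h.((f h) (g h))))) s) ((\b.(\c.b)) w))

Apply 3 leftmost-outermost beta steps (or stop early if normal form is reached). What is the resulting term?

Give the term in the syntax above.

Step 0: (((\f.(\g.(\h.((f h) (g h))))) s) ((\b.(\c.b)) w))
Step 1: ((\g.(\h.((s h) (g h)))) ((\b.(\c.b)) w))
Step 2: (\h.((s h) (((\b.(\c.b)) w) h)))
Step 3: (\h.((s h) ((\c.w) h)))

Answer: (\h.((s h) ((\c.w) h)))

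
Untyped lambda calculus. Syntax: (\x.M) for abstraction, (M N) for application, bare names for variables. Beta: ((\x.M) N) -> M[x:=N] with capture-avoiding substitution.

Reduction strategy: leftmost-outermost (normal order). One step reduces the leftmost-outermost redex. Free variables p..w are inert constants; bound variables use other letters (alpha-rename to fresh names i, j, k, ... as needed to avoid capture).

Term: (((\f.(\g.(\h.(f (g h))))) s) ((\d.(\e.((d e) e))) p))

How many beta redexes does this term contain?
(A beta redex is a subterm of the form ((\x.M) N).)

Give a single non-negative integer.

Term: (((\f.(\g.(\h.(f (g h))))) s) ((\d.(\e.((d e) e))) p))
  Redex: ((\f.(\g.(\h.(f (g h))))) s)
  Redex: ((\d.(\e.((d e) e))) p)
Total redexes: 2

Answer: 2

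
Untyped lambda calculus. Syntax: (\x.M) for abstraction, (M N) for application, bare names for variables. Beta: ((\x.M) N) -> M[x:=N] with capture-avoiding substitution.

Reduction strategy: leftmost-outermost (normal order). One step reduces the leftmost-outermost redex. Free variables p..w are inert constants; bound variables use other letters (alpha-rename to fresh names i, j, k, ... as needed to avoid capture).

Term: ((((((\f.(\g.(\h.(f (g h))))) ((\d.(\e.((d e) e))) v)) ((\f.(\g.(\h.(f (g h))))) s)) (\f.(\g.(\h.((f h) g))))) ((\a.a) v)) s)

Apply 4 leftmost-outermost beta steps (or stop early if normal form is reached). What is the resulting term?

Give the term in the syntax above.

Answer: ((((\e.((v e) e)) (((\f.(\g.(\h.(f (g h))))) s) (\f.(\g.(\h.((f h) g)))))) ((\a.a) v)) s)

Derivation:
Step 0: ((((((\f.(\g.(\h.(f (g h))))) ((\d.(\e.((d e) e))) v)) ((\f.(\g.(\h.(f (g h))))) s)) (\f.(\g.(\h.((f h) g))))) ((\a.a) v)) s)
Step 1: (((((\g.(\h.(((\d.(\e.((d e) e))) v) (g h)))) ((\f.(\g.(\h.(f (g h))))) s)) (\f.(\g.(\h.((f h) g))))) ((\a.a) v)) s)
Step 2: ((((\h.(((\d.(\e.((d e) e))) v) (((\f.(\g.(\h.(f (g h))))) s) h))) (\f.(\g.(\h.((f h) g))))) ((\a.a) v)) s)
Step 3: (((((\d.(\e.((d e) e))) v) (((\f.(\g.(\h.(f (g h))))) s) (\f.(\g.(\h.((f h) g)))))) ((\a.a) v)) s)
Step 4: ((((\e.((v e) e)) (((\f.(\g.(\h.(f (g h))))) s) (\f.(\g.(\h.((f h) g)))))) ((\a.a) v)) s)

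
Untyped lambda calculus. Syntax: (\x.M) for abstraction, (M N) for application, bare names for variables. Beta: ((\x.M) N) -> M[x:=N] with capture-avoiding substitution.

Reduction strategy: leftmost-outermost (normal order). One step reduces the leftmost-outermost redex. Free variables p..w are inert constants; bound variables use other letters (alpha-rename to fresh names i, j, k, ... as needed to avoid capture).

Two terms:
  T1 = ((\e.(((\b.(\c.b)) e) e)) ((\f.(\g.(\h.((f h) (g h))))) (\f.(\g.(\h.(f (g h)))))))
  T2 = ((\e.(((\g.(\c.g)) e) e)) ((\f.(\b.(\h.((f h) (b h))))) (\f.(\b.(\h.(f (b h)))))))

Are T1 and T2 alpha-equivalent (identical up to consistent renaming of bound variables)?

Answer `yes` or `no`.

Term 1: ((\e.(((\b.(\c.b)) e) e)) ((\f.(\g.(\h.((f h) (g h))))) (\f.(\g.(\h.(f (g h)))))))
Term 2: ((\e.(((\g.(\c.g)) e) e)) ((\f.(\b.(\h.((f h) (b h))))) (\f.(\b.(\h.(f (b h)))))))
Alpha-equivalence: compare structure up to binder renaming.
Result: True

Answer: yes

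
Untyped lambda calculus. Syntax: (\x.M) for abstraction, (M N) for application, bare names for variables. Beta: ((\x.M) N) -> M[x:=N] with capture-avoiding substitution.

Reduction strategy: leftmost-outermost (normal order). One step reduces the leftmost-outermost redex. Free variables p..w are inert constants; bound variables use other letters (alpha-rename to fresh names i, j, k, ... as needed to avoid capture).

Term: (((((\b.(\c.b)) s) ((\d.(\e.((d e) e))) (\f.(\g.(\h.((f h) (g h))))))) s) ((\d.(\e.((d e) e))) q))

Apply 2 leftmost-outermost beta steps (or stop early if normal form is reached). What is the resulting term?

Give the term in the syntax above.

Step 0: (((((\b.(\c.b)) s) ((\d.(\e.((d e) e))) (\f.(\g.(\h.((f h) (g h))))))) s) ((\d.(\e.((d e) e))) q))
Step 1: ((((\c.s) ((\d.(\e.((d e) e))) (\f.(\g.(\h.((f h) (g h))))))) s) ((\d.(\e.((d e) e))) q))
Step 2: ((s s) ((\d.(\e.((d e) e))) q))

Answer: ((s s) ((\d.(\e.((d e) e))) q))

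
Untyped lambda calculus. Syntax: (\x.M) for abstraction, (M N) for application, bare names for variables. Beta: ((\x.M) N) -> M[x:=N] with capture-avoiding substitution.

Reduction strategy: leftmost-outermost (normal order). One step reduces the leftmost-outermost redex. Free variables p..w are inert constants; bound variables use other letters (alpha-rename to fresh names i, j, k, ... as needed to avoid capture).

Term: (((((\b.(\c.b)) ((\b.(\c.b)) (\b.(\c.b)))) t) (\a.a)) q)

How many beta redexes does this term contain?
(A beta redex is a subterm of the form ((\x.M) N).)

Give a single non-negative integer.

Term: (((((\b.(\c.b)) ((\b.(\c.b)) (\b.(\c.b)))) t) (\a.a)) q)
  Redex: ((\b.(\c.b)) ((\b.(\c.b)) (\b.(\c.b))))
  Redex: ((\b.(\c.b)) (\b.(\c.b)))
Total redexes: 2

Answer: 2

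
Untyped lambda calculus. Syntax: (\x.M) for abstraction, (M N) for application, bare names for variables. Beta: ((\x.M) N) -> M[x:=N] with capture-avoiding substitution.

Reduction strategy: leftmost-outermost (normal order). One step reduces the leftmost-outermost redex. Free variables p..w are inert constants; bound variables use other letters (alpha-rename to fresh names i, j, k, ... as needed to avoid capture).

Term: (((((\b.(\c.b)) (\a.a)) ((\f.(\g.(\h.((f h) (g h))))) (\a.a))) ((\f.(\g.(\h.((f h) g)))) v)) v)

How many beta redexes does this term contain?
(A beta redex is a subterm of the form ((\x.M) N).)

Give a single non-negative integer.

Term: (((((\b.(\c.b)) (\a.a)) ((\f.(\g.(\h.((f h) (g h))))) (\a.a))) ((\f.(\g.(\h.((f h) g)))) v)) v)
  Redex: ((\b.(\c.b)) (\a.a))
  Redex: ((\f.(\g.(\h.((f h) (g h))))) (\a.a))
  Redex: ((\f.(\g.(\h.((f h) g)))) v)
Total redexes: 3

Answer: 3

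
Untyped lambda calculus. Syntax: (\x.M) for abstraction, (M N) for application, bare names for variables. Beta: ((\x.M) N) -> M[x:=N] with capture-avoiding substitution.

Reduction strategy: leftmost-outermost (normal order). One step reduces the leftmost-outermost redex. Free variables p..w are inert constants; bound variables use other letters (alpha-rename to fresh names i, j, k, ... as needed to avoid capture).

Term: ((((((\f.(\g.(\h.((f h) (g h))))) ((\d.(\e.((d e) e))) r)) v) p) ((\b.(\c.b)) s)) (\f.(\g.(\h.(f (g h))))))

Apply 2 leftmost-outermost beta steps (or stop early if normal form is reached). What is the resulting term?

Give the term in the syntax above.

Answer: ((((\h.((((\d.(\e.((d e) e))) r) h) (v h))) p) ((\b.(\c.b)) s)) (\f.(\g.(\h.(f (g h))))))

Derivation:
Step 0: ((((((\f.(\g.(\h.((f h) (g h))))) ((\d.(\e.((d e) e))) r)) v) p) ((\b.(\c.b)) s)) (\f.(\g.(\h.(f (g h))))))
Step 1: (((((\g.(\h.((((\d.(\e.((d e) e))) r) h) (g h)))) v) p) ((\b.(\c.b)) s)) (\f.(\g.(\h.(f (g h))))))
Step 2: ((((\h.((((\d.(\e.((d e) e))) r) h) (v h))) p) ((\b.(\c.b)) s)) (\f.(\g.(\h.(f (g h))))))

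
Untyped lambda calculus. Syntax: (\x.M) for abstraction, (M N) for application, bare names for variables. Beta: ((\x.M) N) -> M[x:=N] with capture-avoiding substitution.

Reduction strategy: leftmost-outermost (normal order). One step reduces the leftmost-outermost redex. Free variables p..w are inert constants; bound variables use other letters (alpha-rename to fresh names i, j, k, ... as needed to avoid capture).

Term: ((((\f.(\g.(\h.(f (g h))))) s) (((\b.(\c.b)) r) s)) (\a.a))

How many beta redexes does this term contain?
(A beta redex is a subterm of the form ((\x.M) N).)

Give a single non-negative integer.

Term: ((((\f.(\g.(\h.(f (g h))))) s) (((\b.(\c.b)) r) s)) (\a.a))
  Redex: ((\f.(\g.(\h.(f (g h))))) s)
  Redex: ((\b.(\c.b)) r)
Total redexes: 2

Answer: 2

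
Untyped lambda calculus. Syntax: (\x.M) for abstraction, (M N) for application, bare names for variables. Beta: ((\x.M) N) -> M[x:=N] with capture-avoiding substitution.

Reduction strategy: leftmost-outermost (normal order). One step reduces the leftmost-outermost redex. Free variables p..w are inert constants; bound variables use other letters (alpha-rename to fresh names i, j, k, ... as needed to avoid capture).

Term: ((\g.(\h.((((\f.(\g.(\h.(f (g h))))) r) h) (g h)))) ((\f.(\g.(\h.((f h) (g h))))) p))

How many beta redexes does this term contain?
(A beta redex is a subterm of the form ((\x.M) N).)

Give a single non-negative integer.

Term: ((\g.(\h.((((\f.(\g.(\h.(f (g h))))) r) h) (g h)))) ((\f.(\g.(\h.((f h) (g h))))) p))
  Redex: ((\g.(\h.((((\f.(\g.(\h.(f (g h))))) r) h) (g h)))) ((\f.(\g.(\h.((f h) (g h))))) p))
  Redex: ((\f.(\g.(\h.(f (g h))))) r)
  Redex: ((\f.(\g.(\h.((f h) (g h))))) p)
Total redexes: 3

Answer: 3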